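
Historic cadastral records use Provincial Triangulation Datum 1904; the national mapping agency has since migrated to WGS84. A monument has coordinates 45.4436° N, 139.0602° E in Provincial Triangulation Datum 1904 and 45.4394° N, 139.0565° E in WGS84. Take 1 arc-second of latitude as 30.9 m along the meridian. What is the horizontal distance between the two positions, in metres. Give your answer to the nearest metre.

Δφ = 45.4394° − 45.4436° = -0.0042°; Δλ = 139.0565° − 139.0602° = -0.0037°.
1° of latitude = 3600 × 30.90 = 111240 m.
ΔN = Δφ × 111240 = -467.2 m; ΔE = Δλ × 111240 × cos(45.4436°) = -0.0037 × 111240 × 0.701611 = -288.8 m.
Distance = √(ΔE² + ΔN²) = √((-288.8)² + (-467.2)²) = 549.2 m.

549 m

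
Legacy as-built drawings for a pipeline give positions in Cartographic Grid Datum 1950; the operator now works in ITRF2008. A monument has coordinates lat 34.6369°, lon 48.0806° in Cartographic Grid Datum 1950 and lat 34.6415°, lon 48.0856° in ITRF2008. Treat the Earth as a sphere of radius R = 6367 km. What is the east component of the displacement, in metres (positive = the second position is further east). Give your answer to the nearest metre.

Δφ = 34.6415° − 34.6369° = +0.0046°; Δλ = 48.0856° − 48.0806° = +0.0050°.
1° along a meridian = πR/180 = 111125 m.
ΔN = Δφ × 111125 = 511.2 m; ΔE = Δλ × 111125 × cos(34.6369°) = +0.0050 × 111125 × 0.822770 = 457.2 m.

ΔE = 457 m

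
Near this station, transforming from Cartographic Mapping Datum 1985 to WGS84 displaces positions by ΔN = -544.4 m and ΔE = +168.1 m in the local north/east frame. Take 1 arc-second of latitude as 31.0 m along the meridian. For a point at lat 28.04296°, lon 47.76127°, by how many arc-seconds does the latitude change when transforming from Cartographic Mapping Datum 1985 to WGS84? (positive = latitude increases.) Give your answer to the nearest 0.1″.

1″ of latitude = 31.00 m, so Δφ = -544.4 / 31.00 = -17.561″.

Δφ = -17.6″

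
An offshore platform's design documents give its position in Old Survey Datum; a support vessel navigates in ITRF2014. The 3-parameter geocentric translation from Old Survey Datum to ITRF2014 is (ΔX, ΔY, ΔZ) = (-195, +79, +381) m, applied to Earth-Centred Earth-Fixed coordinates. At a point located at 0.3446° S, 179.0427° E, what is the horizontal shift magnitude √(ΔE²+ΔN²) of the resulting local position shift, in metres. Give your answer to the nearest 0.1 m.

At φ = -0.3446°, λ = 179.0427°: sin φ = -0.006014, cos φ = 0.999982, sin λ = 0.016707, cos λ = -0.999860.
ΔE = −sin λ·ΔX + cos λ·ΔY = −(0.016707)·(-195) + (-0.999860)·(79) = -75.73 m.
ΔN = −sin φ cos λ·ΔX − sin φ sin λ·ΔY + cos φ·ΔZ = −(-0.006014)(-0.999860)(-195) − (-0.006014)(0.016707)(79) + (0.999982)(381) = 382.17 m.
Horizontal magnitude = √(ΔE² + ΔN²) = √((-75.73)² + 382.17²) = 389.60 m.

389.6 m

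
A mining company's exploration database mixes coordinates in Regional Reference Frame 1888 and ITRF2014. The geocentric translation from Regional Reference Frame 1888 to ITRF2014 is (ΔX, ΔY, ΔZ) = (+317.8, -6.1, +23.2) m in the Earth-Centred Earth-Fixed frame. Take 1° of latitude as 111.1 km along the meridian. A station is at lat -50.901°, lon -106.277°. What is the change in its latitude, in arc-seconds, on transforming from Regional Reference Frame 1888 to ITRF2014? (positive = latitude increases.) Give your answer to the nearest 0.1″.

Δφ = -1.6″

sin φ = -0.776057, cos φ = 0.630662, sin λ = -0.959918, cos λ = -0.280281.
North component: ΔN = −sin φ cos λ·ΔX − sin φ sin λ·ΔY + cos φ·ΔZ = −(-0.776057)(-0.280281)(317.8) − (-0.776057)(-0.959918)(-6.1) + (0.630662)(23.2) = -49.95 m.
1° of latitude spans 111100 m, so Δφ = -49.95 / 111100 × 3600 = -1.619″.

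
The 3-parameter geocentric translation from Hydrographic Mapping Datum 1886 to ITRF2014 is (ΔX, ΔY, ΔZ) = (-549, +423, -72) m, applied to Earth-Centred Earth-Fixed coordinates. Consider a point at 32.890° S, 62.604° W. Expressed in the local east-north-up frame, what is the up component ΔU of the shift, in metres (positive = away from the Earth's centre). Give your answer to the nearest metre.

ΔU = -488 m

The local up (radial) axis is (cos φ cos λ, cos φ sin λ, sin φ), giving ΔU = -212.125 − 315.363 + 39.098 = -488.39 m.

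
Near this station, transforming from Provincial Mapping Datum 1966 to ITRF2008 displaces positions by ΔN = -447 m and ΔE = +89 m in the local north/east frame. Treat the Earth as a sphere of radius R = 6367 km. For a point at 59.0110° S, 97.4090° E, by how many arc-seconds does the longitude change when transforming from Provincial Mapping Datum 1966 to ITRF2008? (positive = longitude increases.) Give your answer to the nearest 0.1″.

Δλ = 5.6″

At latitude -59.0110°, cos φ = 0.514874.
One radian of longitude at latitude φ spans R cos φ, so Δλ = ΔE / (R cos φ) = 89.0 / (6367000 × 0.514874) = 2.7149e-05 rad = 5.600″.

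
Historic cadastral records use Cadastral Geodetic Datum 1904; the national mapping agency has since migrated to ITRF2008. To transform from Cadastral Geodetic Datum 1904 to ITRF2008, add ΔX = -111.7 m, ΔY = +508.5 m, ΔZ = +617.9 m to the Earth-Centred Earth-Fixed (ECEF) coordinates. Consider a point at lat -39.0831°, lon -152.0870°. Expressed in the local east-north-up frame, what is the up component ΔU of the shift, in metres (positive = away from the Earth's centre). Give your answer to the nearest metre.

ΔU = -498 m

The local up (radial) axis is (cos φ cos λ, cos φ sin λ, sin φ), giving ΔU = 76.618 − 184.778 − 389.553 = -497.71 m.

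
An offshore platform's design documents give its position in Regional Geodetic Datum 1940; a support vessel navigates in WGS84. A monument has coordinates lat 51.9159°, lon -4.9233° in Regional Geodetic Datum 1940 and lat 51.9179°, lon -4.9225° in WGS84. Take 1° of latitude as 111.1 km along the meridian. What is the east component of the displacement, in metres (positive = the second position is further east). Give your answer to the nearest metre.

ΔE = 55 m

Δφ = 51.9179° − 51.9159° = +0.0020°; Δλ = -4.9225° − -4.9233° = +0.0008°.
ΔN = Δφ × 111100 = 222.2 m; ΔE = Δλ × 111100 × cos(51.9159°) = +0.0008 × 111100 × 0.616817 = 54.8 m.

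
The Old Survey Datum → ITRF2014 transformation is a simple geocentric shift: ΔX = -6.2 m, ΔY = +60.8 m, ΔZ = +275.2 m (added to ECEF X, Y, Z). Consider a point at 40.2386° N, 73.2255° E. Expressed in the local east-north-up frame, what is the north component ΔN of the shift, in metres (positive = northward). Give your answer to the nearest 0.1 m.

ΔN = 173.6 m

The local north axis is (−sin φ cos λ, −sin φ sin λ, cos φ), giving ΔN = 1.156 − 37.604 + 210.077 = 173.63 m.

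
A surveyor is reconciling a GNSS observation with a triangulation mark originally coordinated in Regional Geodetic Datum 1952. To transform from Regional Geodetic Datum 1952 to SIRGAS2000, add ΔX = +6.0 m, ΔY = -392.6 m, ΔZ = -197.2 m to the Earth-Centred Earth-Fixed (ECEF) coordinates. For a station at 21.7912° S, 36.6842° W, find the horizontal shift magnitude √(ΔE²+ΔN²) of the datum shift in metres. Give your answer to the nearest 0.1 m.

325.2 m

At φ = -21.7912°, λ = -36.6842°: sin φ = -0.371225, cos φ = 0.928543, sin λ = -0.597404, cos λ = 0.801940.
ΔE = −sin λ·ΔX + cos λ·ΔY = −(-0.597404)·(6.0) + (0.801940)·(-392.6) = -311.26 m.
ΔN = −sin φ cos λ·ΔX − sin φ sin λ·ΔY + cos φ·ΔZ = −(-0.371225)(0.801940)(6.0) − (-0.371225)(-0.597404)(-392.6) + (0.928543)(-197.2) = -94.25 m.
Horizontal magnitude = √(ΔE² + ΔN²) = √((-311.26)² + (-94.25)²) = 325.22 m.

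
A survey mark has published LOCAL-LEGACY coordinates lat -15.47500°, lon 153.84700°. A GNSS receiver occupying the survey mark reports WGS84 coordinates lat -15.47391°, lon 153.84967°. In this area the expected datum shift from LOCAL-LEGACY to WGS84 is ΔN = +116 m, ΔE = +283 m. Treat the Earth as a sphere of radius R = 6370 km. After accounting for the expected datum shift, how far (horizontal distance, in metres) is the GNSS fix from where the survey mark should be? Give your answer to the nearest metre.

Observed coordinate differences: Δφ = +0.00109°, Δλ = +0.00267°.
Converting to metres (1° lat = 111177 m, cos φ = 0.963747): observed ΔN = 121.2 m, observed ΔE = 286.1 m.
Subtracting the expected shift leaves a residual of 121.2 − (116) = 5.2 m north and 286.1 − (283) = 3.1 m east.
Residual distance = √(5.2² + 3.1²) = 6.0 m.

6 m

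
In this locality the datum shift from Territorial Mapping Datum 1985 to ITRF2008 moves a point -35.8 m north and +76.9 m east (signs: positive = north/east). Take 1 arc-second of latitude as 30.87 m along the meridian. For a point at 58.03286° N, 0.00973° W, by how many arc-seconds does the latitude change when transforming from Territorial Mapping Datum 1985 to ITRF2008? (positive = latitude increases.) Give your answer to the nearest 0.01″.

Δφ = -1.16″

1″ of latitude = 30.87 m, so Δφ = -35.8 / 30.87 = -1.160″.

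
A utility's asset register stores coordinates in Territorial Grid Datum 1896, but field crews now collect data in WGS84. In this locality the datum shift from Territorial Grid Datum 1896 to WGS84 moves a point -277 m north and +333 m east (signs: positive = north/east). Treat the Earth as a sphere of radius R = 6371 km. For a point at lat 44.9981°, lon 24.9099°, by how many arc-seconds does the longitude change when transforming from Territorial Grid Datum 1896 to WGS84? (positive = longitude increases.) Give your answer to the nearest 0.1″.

Δλ = 15.2″

At latitude 44.9981°, cos φ = 0.707130.
One radian of longitude at latitude φ spans R cos φ, so Δλ = ΔE / (R cos φ) = 333.0 / (6371000 × 0.707130) = 7.3916e-05 rad = 15.246″.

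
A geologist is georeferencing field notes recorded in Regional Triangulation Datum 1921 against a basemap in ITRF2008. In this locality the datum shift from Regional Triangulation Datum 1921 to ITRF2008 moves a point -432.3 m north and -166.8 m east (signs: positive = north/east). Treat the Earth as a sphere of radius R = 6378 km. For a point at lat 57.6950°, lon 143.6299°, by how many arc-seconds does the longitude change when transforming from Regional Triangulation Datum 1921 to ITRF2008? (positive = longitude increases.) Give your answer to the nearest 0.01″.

Δλ = -10.09″

At latitude 57.6950°, cos φ = 0.534426.
One radian of longitude at latitude φ spans R cos φ, so Δλ = ΔE / (R cos φ) = -166.8 / (6378000 × 0.534426) = -4.8935e-05 rad = -10.094″.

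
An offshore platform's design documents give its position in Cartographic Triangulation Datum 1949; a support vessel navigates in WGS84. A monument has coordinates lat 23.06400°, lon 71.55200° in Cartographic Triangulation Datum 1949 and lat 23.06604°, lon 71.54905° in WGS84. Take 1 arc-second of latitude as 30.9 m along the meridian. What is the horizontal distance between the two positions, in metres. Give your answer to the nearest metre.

Δφ = 23.06604° − 23.06400° = +0.00204°; Δλ = 71.54905° − 71.55200° = -0.00295°.
1° of latitude = 3600 × 30.90 = 111240 m.
ΔN = Δφ × 111240 = 226.9 m; ΔE = Δλ × 111240 × cos(23.06400°) = -0.00295 × 111240 × 0.920068 = -301.9 m.
Distance = √(ΔE² + ΔN²) = √((-301.9)² + 226.9²) = 377.7 m.

378 m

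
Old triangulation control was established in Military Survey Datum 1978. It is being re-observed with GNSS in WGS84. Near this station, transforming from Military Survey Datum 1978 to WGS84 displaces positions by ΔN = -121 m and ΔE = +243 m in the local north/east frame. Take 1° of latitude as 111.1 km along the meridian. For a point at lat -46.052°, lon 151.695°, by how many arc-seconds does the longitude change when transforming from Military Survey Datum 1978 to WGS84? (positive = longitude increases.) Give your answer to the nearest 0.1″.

At latitude -46.052°, cos φ = 0.694005.
1° of longitude at this latitude = 111.1 × cos φ = 77.10 km, so Δλ = 243.0 / 77104.0 = 0.0031516° = 11.346″.

Δλ = 11.3″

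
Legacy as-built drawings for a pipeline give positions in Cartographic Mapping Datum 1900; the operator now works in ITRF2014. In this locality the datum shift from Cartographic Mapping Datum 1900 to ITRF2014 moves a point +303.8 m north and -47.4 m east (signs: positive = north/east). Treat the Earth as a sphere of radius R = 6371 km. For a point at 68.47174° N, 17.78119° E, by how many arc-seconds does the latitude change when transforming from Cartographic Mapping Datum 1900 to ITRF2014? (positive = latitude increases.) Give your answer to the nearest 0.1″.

Δφ = 9.8″

On a sphere of radius R, 1 rad of latitude = R, so Δφ = ΔN / R = 303.8 / 6371000 = 4.7685e-05 rad = 9.836″.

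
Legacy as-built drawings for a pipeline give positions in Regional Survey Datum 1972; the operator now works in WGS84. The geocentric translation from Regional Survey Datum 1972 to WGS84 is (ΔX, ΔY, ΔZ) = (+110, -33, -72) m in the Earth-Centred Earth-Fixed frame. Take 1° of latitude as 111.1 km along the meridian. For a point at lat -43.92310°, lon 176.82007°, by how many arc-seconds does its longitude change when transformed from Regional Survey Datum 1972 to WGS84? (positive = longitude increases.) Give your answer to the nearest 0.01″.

Δλ = 1.21″

sin φ = -0.693692, cos φ = 0.720271, sin λ = 0.055472, cos λ = -0.998460.
East component: ΔE = −sin λ·ΔX + cos λ·ΔY = −(0.055472)(110) + (-0.998460)(-33) = 26.85 m.
1° of latitude spans 111100 m; at latitude φ, 1° of longitude spans that × cos φ = 80022.2 m, so Δλ = 26.85 / 80022.2 × 3600 = 1.208″.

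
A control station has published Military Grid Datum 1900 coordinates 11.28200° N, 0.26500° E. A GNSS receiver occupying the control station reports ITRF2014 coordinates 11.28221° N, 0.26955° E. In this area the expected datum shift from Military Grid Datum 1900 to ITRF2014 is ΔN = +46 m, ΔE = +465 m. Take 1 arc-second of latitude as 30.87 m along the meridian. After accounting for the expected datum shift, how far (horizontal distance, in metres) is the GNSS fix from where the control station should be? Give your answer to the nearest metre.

Observed coordinate differences: Δφ = +0.00021°, Δλ = +0.00455°.
Converting to metres (1° lat = 111132 m, cos φ = 0.980676): observed ΔN = 23.3 m, observed ΔE = 495.9 m.
Subtracting the expected shift leaves a residual of 23.3 − (46) = -22.7 m north and 495.9 − (465) = 30.9 m east.
Residual distance = √((-22.7)² + 30.9²) = 38.3 m.

38 m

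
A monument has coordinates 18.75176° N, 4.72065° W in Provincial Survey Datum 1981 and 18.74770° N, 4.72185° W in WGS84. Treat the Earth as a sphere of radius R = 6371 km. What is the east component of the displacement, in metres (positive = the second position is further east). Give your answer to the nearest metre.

Δφ = 18.74770° − 18.75176° = -0.00406°; Δλ = -4.72185° − -4.72065° = -0.00120°.
1° along a meridian = πR/180 = 111195 m.
ΔN = Δφ × 111195 = -451.5 m; ΔE = Δλ × 111195 × cos(18.75176°) = -0.00120 × 111195 × 0.946920 = -126.4 m.

ΔE = -126 m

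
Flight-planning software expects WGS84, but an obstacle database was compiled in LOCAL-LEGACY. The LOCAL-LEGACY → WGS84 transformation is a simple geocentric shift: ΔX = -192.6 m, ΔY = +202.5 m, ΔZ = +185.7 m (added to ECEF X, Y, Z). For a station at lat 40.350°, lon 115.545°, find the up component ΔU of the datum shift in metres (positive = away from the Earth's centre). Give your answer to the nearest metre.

ΔU = 323 m

The local up (radial) axis is (cos φ cos λ, cos φ sin λ, sin φ), giving ΔU = 63.295 + 139.240 + 120.232 = 322.77 m.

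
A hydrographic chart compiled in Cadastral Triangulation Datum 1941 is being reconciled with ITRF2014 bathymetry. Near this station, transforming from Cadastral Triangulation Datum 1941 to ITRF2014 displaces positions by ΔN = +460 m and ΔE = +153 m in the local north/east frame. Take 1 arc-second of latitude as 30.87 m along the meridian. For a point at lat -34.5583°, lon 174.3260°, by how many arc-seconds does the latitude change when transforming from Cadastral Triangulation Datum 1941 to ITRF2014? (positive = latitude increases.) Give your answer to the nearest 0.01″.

1″ of latitude = 30.87 m, so Δφ = 460.0 / 30.87 = 14.901″.

Δφ = 14.90″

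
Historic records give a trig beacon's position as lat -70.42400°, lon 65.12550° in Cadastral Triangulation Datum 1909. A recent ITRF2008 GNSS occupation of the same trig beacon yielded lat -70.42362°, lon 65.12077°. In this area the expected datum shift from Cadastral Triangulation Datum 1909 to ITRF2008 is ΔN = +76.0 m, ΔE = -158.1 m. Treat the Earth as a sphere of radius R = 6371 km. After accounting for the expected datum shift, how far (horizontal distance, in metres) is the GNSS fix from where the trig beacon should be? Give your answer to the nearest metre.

38 m

Observed coordinate differences: Δφ = +0.00038°, Δλ = -0.00473°.
Converting to metres (1° lat = 111195 m, cos φ = 0.335057): observed ΔN = 42.3 m, observed ΔE = -176.2 m.
Subtracting the expected shift leaves a residual of 42.3 − (76.0) = -33.7 m north and -176.2 − (-158.1) = -18.1 m east.
Residual distance = √((-33.7)² + (-18.1)²) = 38.3 m.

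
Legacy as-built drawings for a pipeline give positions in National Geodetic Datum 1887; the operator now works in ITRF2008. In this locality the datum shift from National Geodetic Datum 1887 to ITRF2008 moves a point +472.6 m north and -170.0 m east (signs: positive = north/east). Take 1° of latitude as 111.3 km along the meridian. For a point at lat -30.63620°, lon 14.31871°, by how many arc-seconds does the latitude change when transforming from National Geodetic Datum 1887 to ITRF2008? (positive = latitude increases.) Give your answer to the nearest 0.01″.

1° of latitude = 111.3 km, so Δφ = 472.6 / 111300 = 0.0042462° = 15.286″.

Δφ = 15.29″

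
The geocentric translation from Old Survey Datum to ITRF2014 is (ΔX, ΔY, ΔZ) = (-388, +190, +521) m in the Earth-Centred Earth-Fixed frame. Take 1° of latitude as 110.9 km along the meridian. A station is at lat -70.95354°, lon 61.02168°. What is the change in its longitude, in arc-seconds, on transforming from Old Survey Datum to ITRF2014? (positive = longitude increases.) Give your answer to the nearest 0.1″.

Δλ = 42.9″

sin φ = -0.945254, cos φ = 0.326335, sin λ = 0.874803, cos λ = 0.484479.
East component: ΔE = −sin λ·ΔX + cos λ·ΔY = −(0.874803)(-388) + (0.484479)(190) = 431.47 m.
1° of latitude spans 110900 m; at latitude φ, 1° of longitude spans that × cos φ = 36190.5 m, so Δλ = 431.47 / 36190.5 × 3600 = 42.920″.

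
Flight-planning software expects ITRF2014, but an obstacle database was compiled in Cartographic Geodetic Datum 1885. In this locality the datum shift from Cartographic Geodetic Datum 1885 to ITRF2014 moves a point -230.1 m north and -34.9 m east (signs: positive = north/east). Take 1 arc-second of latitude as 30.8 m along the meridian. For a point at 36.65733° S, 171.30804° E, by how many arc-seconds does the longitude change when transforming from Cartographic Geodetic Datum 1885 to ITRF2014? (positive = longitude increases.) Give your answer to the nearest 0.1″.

At latitude -36.65733°, cos φ = 0.802220.
1″ of longitude at this latitude = 30.80 × cos φ = 24.7084 m, so Δλ = -34.9 / 24.7084 = -1.412″.

Δλ = -1.4″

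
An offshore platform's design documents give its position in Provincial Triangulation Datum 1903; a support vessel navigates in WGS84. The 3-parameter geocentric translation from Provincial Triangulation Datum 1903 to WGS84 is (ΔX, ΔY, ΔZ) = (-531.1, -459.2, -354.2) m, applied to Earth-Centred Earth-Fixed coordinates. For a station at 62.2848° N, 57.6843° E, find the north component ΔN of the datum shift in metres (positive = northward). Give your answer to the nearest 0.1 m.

ΔN = 430.2 m

The local north axis is (−sin φ cos λ, −sin φ sin λ, cos φ), giving ΔN = 251.344 + 343.553 − 164.730 = 430.17 m.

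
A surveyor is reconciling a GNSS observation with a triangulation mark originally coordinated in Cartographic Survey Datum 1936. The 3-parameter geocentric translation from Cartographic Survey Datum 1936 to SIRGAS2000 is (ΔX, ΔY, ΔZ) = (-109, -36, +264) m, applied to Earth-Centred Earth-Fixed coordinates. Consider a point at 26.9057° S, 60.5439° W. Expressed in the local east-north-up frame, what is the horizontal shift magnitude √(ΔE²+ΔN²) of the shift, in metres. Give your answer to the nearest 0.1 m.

The local east axis at (φ, λ) is (−sin λ, cos λ, 0), so ΔE = −sin(-60.5439°)·(-109) + cos(-60.5439°)·(-36) = -112.61 m.
The local north axis is (−sin φ cos λ, −sin φ sin λ, cos φ), giving ΔN = -24.256 + 14.185 + 235.423 = 225.35 m.
Horizontal magnitude = √(ΔE² + ΔN²) = √((-112.61)² + 225.35²) = 251.92 m.

251.9 m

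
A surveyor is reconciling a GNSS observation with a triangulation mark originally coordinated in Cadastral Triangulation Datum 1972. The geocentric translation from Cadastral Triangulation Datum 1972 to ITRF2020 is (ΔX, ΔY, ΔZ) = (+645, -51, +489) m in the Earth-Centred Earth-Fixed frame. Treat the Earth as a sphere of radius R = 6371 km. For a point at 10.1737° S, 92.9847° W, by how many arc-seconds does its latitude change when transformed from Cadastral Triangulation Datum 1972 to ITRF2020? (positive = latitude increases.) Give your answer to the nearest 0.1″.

Δφ = 15.7″

sin φ = -0.176633, cos φ = 0.984277, sin λ = -0.998643, cos λ = -0.052069.
North component: ΔN = −sin φ cos λ·ΔX − sin φ sin λ·ΔY + cos φ·ΔZ = −(-0.176633)(-0.052069)(645) − (-0.176633)(-0.998643)(-51) + (0.984277)(489) = 484.38 m.
1° of latitude spans πR/180 = 111195 m, so Δφ = 484.38 / 111195 × 3600 = 15.682″.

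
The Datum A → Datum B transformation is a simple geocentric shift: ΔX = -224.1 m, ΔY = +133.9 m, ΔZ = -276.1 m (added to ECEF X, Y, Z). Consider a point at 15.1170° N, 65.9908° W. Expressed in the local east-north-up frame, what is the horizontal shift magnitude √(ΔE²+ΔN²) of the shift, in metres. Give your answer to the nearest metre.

259 m

At φ = 15.1170°, λ = -65.9908°: sin φ = 0.260791, cos φ = 0.965395, sin λ = -0.913480, cos λ = 0.406883.
ΔE = −sin λ·ΔX + cos λ·ΔY = −(-0.913480)·(-224.1) + (0.406883)·(133.9) = -150.23 m.
ΔN = −sin φ cos λ·ΔX − sin φ sin λ·ΔY + cos φ·ΔZ = −(0.260791)(0.406883)(-224.1) − (0.260791)(-0.913480)(133.9) + (0.965395)(-276.1) = -210.87 m.
Horizontal magnitude = √(ΔE² + ΔN²) = √((-150.23)² + (-210.87)²) = 258.91 m.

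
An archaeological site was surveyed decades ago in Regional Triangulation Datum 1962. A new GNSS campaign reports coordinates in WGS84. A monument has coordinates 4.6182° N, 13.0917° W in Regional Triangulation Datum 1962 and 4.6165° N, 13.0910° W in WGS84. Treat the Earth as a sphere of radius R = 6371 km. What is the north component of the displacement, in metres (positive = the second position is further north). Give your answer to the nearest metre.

Δφ = 4.6165° − 4.6182° = -0.0017°; Δλ = -13.0910° − -13.0917° = +0.0007°.
1° along a meridian = πR/180 = 111195 m.
ΔN = Δφ × 111195 = -189.0 m; ΔE = Δλ × 111195 × cos(4.6182°) = +0.0007 × 111195 × 0.996753 = 77.6 m.

ΔN = -189 m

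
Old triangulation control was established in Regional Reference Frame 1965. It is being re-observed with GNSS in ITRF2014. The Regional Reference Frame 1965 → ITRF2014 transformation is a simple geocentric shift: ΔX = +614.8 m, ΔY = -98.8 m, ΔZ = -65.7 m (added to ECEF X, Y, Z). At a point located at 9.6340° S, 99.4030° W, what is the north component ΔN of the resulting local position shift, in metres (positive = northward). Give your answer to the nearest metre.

ΔN = -65 m

At φ = -9.6340°, λ = -99.4030°: sin φ = -0.167354, cos φ = 0.985897, sin λ = -0.986564, cos λ = -0.163378.
ΔN = −sin φ cos λ·ΔX − sin φ sin λ·ΔY + cos φ·ΔZ = −(-0.167354)(-0.163378)(614.8) − (-0.167354)(-0.986564)(-98.8) + (0.985897)(-65.7) = -65.27 m.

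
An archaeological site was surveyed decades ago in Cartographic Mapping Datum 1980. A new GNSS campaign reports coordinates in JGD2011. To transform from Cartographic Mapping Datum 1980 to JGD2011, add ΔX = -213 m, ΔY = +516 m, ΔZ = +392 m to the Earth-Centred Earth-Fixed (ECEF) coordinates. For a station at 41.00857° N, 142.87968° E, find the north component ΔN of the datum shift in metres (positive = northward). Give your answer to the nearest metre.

At φ = 41.00857°, λ = 142.87968°: sin φ = 0.656172, cos φ = 0.754611, sin λ = 0.603491, cos λ = -0.797370.
ΔN = −sin φ cos λ·ΔX − sin φ sin λ·ΔY + cos φ·ΔZ = −(0.656172)(-0.797370)(-213) − (0.656172)(0.603491)(516) + (0.754611)(392) = -19.97 m.

ΔN = -20 m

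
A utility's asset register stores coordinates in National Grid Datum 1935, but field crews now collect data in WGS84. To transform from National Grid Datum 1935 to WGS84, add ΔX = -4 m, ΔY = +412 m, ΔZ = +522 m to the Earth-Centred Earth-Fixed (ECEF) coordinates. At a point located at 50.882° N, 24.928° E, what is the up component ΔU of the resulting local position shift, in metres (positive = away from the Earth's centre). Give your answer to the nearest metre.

At φ = 50.882°, λ = 24.928°: sin φ = 0.775848, cos φ = 0.630920, sin λ = 0.421479, cos λ = 0.906838.
ΔU = cos φ cos λ·ΔX + cos φ sin λ·ΔY + sin φ·ΔZ = (0.630920)(0.906838)(-4) + (0.630920)(0.421479)(412) + (0.775848)(522) = 512.26 m.

ΔU = 512 m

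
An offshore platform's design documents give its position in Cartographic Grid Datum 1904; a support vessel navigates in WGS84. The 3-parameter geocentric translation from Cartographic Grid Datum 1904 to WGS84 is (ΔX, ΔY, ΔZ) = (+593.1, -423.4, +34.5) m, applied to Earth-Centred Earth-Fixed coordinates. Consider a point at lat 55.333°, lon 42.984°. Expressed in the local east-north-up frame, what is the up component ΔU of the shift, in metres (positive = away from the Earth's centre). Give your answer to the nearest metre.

ΔU = 111 m

The local up (radial) axis is (cos φ cos λ, cos φ sin λ, sin φ), giving ΔU = 246.793 − 164.198 + 28.375 = 110.97 m.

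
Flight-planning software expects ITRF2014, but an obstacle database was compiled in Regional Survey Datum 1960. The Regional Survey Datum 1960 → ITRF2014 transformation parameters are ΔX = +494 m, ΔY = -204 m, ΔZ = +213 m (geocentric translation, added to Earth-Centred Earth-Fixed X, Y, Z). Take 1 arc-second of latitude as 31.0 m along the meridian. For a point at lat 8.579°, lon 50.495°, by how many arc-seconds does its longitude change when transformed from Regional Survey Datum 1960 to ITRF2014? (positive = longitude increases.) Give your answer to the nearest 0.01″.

sin φ = 0.149173, cos φ = 0.988811, sin λ = 0.771569, cos λ = 0.636146.
East component: ΔE = −sin λ·ΔX + cos λ·ΔY = −(0.771569)(494) + (0.636146)(-204) = -510.93 m.
1° of latitude spans 3600 × 31.00 = 111600 m; at latitude φ, 1° of longitude spans that × cos φ = 110351.3 m, so Δλ = -510.93 / 110351.3 × 3600 = -16.668″.

Δλ = -16.67″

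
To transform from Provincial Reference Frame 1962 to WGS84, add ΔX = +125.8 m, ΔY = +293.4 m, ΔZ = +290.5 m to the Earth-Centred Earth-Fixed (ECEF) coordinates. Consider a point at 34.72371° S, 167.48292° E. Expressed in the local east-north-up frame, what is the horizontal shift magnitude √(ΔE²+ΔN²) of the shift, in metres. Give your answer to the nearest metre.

The local east axis at (φ, λ) is (−sin λ, cos λ, 0), so ΔE = −sin(167.48292°)·125.8 + cos(167.48292°)·293.4 = -313.69 m.
The local north axis is (−sin φ cos λ, −sin φ sin λ, cos φ), giving ΔN = -69.955 + 36.221 + 238.764 = 205.03 m.
Horizontal magnitude = √(ΔE² + ΔN²) = √((-313.69)² + 205.03²) = 374.75 m.

375 m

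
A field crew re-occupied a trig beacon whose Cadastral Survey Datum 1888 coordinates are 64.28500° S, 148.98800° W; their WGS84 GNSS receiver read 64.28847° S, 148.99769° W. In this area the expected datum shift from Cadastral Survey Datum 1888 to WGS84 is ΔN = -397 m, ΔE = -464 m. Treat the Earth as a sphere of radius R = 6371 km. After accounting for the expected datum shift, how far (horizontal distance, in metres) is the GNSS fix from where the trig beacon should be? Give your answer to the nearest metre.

12 m

Observed coordinate differences: Δφ = -0.00347°, Δλ = -0.00969°.
Converting to metres (1° lat = 111195 m, cos φ = 0.433895): observed ΔN = -385.8 m, observed ΔE = -467.5 m.
Subtracting the expected shift leaves a residual of -385.8 − (-397) = 11.2 m north and -467.5 − (-464) = -3.5 m east.
Residual distance = √(11.2² + (-3.5)²) = 11.7 m.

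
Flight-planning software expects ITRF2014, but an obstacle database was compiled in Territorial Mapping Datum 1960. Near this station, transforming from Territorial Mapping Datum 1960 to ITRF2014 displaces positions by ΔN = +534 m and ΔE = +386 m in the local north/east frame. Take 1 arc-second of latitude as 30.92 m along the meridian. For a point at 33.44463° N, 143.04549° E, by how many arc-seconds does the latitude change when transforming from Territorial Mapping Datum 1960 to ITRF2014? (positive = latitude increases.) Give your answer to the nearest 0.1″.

Δφ = 17.3″

1″ of latitude = 30.92 m, so Δφ = 534.0 / 30.92 = 17.270″.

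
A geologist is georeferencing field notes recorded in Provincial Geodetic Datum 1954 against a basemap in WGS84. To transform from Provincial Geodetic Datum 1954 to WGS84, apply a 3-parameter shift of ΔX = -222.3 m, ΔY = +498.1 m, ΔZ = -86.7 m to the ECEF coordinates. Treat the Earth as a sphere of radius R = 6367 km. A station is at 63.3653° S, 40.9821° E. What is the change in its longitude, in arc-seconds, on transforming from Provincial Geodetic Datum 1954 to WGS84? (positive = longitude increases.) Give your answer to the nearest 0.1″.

sin φ = -0.893883, cos φ = 0.448301, sin λ = 0.655823, cos λ = 0.754915.
East component: ΔE = −sin λ·ΔX + cos λ·ΔY = −(0.655823)(-222.3) + (0.754915)(498.1) = 521.81 m.
1° of latitude spans πR/180 = 111125 m; at latitude φ, 1° of longitude spans that × cos φ = 49817.4 m, so Δλ = 521.81 / 49817.4 × 3600 = 37.708″.

Δλ = 37.7″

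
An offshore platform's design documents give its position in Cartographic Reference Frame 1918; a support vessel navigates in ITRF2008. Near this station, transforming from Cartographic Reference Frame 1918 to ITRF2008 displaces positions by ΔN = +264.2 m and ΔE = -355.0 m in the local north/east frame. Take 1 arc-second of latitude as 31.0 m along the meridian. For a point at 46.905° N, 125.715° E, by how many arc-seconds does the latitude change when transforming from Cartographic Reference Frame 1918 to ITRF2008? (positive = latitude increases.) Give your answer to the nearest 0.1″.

1″ of latitude = 31.00 m, so Δφ = 264.2 / 31.00 = 8.523″.

Δφ = 8.5″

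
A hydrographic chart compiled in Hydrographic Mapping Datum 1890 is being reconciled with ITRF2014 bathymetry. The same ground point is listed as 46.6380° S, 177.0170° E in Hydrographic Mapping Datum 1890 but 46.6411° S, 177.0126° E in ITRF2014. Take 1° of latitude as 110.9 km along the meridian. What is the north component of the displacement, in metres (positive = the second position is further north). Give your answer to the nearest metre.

ΔN = -344 m

Δφ = -46.6411° − -46.6380° = -0.0031°; Δλ = 177.0126° − 177.0170° = -0.0044°.
ΔN = Δφ × 110900 = -343.8 m; ΔE = Δλ × 110900 × cos(-46.6380°) = -0.0044 × 110900 × 0.686605 = -335.0 m.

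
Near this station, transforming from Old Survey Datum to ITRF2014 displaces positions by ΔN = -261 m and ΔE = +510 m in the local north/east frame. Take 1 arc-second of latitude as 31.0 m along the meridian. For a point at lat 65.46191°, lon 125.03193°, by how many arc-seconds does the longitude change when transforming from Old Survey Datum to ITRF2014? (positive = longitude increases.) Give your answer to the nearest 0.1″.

Δλ = 39.6″

At latitude 65.46191°, cos φ = 0.415298.
1″ of longitude at this latitude = 31.00 × cos φ = 12.8742 m, so Δλ = 510.0 / 12.8742 = 39.614″.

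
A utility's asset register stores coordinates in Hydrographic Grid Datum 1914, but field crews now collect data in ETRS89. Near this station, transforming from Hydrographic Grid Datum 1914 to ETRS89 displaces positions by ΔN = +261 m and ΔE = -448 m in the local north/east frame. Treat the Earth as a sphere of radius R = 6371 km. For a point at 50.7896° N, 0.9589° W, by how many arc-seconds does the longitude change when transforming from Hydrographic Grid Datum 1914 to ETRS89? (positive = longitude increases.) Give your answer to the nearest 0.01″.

Δλ = -22.94″

At latitude 50.7896°, cos φ = 0.632170.
One radian of longitude at latitude φ spans R cos φ, so Δλ = ΔE / (R cos φ) = -448.0 / (6371000 × 0.632170) = -1.1123e-04 rad = -22.944″.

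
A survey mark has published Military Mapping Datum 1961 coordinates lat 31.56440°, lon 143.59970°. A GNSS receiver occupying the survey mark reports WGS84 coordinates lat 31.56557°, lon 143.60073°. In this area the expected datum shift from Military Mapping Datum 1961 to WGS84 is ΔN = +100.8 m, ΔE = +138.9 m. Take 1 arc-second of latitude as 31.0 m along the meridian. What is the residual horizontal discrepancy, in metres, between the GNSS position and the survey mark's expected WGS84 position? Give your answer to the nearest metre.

51 m

Observed coordinate differences: Δφ = +0.00117°, Δλ = +0.00103°.
Converting to metres (1° lat = 111600 m, cos φ = 0.852052): observed ΔN = 130.6 m, observed ΔE = 97.9 m.
Subtracting the expected shift leaves a residual of 130.6 − (100.8) = 29.8 m north and 97.9 − (138.9) = -41.0 m east.
Residual distance = √(29.8² + (-41.0)²) = 50.6 m.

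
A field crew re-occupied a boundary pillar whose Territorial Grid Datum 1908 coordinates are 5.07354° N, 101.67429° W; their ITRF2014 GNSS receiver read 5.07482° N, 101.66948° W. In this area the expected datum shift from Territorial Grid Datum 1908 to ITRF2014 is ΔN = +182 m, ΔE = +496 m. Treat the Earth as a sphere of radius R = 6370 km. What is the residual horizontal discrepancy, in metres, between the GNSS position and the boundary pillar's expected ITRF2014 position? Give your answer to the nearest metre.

Observed coordinate differences: Δφ = +0.00128°, Δλ = +0.00481°.
Converting to metres (1° lat = 111177 m, cos φ = 0.996082): observed ΔN = 142.3 m, observed ΔE = 532.7 m.
Subtracting the expected shift leaves a residual of 142.3 − (182) = -39.7 m north and 532.7 − (496) = 36.7 m east.
Residual distance = √((-39.7)² + 36.7²) = 54.0 m.

54 m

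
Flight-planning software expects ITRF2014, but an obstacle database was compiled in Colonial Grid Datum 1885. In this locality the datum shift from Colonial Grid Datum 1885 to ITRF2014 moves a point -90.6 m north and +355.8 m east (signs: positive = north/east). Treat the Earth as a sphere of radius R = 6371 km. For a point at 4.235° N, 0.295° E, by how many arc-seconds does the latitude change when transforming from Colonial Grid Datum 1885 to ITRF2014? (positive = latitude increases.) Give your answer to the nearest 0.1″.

On a sphere of radius R, 1 rad of latitude = R, so Δφ = ΔN / R = -90.6 / 6371000 = -1.4221e-05 rad = -2.933″.

Δφ = -2.9″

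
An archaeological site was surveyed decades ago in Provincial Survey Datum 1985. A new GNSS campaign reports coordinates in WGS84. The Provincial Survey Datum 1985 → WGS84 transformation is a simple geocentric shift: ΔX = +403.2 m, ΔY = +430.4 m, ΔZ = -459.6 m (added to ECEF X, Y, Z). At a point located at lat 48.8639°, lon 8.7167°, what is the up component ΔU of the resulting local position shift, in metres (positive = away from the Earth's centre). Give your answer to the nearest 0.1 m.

ΔU = -41.1 m

At φ = 48.8639°, λ = 8.7167°: sin φ = 0.753149, cos φ = 0.657850, sin λ = 0.151549, cos λ = 0.988450.
ΔU = cos φ cos λ·ΔX + cos φ sin λ·ΔY + sin φ·ΔZ = (0.657850)(0.988450)(403.2) + (0.657850)(0.151549)(430.4) + (0.753149)(-459.6) = -41.06 m.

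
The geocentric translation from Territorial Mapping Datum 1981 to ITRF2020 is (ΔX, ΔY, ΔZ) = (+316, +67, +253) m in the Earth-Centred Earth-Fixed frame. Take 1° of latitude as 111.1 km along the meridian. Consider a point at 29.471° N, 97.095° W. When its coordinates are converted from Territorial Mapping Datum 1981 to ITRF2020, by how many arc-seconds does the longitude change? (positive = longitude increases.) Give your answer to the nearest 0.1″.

Δλ = 11.4″

sin φ = 0.491983, cos φ = 0.870605, sin λ = -0.992343, cos λ = -0.123515.
East component: ΔE = −sin λ·ΔX + cos λ·ΔY = −(-0.992343)(316) + (-0.123515)(67) = 305.30 m.
1° of latitude spans 111100 m; at latitude φ, 1° of longitude spans that × cos φ = 96724.2 m, so Δλ = 305.30 / 96724.2 × 3600 = 11.363″.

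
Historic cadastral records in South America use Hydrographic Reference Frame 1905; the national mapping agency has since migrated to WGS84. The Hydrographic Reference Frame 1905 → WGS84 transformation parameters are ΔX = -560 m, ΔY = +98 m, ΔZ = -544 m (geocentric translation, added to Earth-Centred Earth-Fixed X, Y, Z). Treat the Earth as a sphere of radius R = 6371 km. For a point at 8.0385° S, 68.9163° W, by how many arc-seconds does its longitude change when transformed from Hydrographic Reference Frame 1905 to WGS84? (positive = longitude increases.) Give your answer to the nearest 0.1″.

sin φ = -0.139838, cos φ = 0.990174, sin λ = -0.933056, cos λ = 0.359731.
East component: ΔE = −sin λ·ΔX + cos λ·ΔY = −(-0.933056)(-560) + (0.359731)(98) = -487.26 m.
1° of latitude spans πR/180 = 111195 m; at latitude φ, 1° of longitude spans that × cos φ = 110102.4 m, so Δλ = -487.26 / 110102.4 × 3600 = -15.932″.

Δλ = -15.9″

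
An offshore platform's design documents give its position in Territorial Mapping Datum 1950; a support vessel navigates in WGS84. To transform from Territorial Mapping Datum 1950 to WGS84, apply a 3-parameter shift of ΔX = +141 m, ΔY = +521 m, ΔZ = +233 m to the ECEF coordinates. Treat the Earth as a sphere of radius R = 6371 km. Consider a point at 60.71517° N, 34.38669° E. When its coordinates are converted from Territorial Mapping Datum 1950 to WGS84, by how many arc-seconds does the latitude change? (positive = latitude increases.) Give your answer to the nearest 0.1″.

Δφ = -7.9″

sin φ = 0.872199, cos φ = 0.489152, sin λ = 0.564775, cos λ = 0.825245.
North component: ΔN = −sin φ cos λ·ΔX − sin φ sin λ·ΔY + cos φ·ΔZ = −(0.872199)(0.825245)(141) − (0.872199)(0.564775)(521) + (0.489152)(233) = -244.16 m.
1° of latitude spans πR/180 = 111195 m, so Δφ = -244.16 / 111195 × 3600 = -7.905″.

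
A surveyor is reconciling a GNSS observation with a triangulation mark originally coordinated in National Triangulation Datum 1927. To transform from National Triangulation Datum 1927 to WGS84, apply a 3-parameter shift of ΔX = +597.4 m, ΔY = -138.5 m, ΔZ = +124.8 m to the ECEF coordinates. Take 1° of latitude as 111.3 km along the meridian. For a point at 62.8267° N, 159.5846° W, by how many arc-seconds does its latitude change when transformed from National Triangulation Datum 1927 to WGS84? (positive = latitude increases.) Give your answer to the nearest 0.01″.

sin φ = 0.889629, cos φ = 0.456683, sin λ = -0.348824, cos λ = -0.937188.
North component: ΔN = −sin φ cos λ·ΔX − sin φ sin λ·ΔY + cos φ·ΔZ = −(0.889629)(-0.937188)(597.4) − (0.889629)(-0.348824)(-138.5) + (0.456683)(124.8) = 512.10 m.
1° of latitude spans 111300 m, so Δφ = 512.10 / 111300 × 3600 = 16.564″.

Δφ = 16.56″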